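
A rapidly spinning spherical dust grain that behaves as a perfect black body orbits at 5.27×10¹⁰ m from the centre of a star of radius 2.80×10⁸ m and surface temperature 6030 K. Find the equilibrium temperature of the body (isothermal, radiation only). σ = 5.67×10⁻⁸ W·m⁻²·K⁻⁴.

T ≈ 311 K

The star's surface emits σT_*⁴; at distance d the flux is S = σT_*⁴(R_*/d)².
S = 5.67×10⁻⁸·(6030)⁴·(2.80×10⁸/5.27×10¹⁰)² = 2116 W/m².
For an isothermal sphere T⁴ = (1−a)S/(4σ) = 9.330×10⁹ K⁴.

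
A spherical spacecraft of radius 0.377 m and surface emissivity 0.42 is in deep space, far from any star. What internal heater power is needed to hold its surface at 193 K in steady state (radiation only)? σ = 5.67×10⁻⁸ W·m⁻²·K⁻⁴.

P = εσ·4πr²·T⁴.
4πr² = 1.786 m²; T⁴ = 1.387×10⁹ K⁴.
P = 0.42·5.67×10⁻⁸·1.786·1.387×10⁹.

P ≈ 59.0 W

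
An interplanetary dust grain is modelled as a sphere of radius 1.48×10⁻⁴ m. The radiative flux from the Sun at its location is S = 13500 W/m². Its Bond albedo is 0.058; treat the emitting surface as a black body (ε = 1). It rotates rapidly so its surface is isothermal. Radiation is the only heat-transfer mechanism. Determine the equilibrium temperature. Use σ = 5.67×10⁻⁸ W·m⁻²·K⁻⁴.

T ≈ 487 K

At equilibrium, absorbed power = emitted power.
Absorbing cross-section = πr² = 6.881×10⁻⁸ m²; emitting surface = 4πr² = 2.753×10⁻⁷ m² (ratio 4).
(1−a)S·A_cross = εσ·A_surf·T⁴  ⇒  T⁴ = (1−a)S/(4σ).
T⁴ = 0.942·13500/(4·5.67×10⁻⁸) = 5.607×10¹⁰ K⁴.
T = (5.607×10¹⁰)^(1/4).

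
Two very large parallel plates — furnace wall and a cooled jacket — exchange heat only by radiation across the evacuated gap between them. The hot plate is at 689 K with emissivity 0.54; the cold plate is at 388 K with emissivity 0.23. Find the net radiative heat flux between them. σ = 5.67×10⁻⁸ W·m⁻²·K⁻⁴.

For two infinite grey parallel plates, q = σ(T₁⁴ − T₂⁴)/(1/ε₁ + 1/ε₂ − 1).
T₁⁴ − T₂⁴ = 2.254×10¹¹ − 2.266×10¹⁰ = 2.027×10¹¹ K⁴.
1/ε₁ + 1/ε₂ − 1 = 1.852 + 4.348 − 1 = 5.200.
q = 5.67×10⁻⁸ × 2.027×10¹¹ / 5.200.

q ≈ 2210 W/m²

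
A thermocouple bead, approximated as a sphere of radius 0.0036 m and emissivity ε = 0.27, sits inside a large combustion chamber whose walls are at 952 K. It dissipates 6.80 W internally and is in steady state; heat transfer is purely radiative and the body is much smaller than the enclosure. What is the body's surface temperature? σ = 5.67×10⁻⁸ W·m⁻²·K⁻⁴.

For a small grey body in a large enclosure, net radiated power = εσA(T⁴ − T_w⁴).
Steady state: P = εσA(T⁴ − T_w⁴) with A = 4πr² = 1.629×10⁻⁴ m².
T⁴ = P/(εσA) + T_w⁴ = 6.80/(0.27·5.67×10⁻⁸·1.629×10⁻⁴) + (952)⁴
    = 2.727×10¹² + 8.214×10¹¹ = 3.549×10¹² K⁴.

T ≈ 1370 K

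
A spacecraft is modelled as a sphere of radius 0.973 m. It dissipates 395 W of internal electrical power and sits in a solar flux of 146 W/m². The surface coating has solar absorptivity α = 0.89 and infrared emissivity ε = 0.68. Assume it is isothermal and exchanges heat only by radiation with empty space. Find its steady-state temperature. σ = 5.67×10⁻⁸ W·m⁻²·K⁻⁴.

At steady state, absorbed solar power + internal power = radiated power.
Absorbed: α·S·A_cross = 0.89·146·2.974 = 386.5 W (cross-section πr²).
Total input = 386.5 + 395 = 781.5 W.
Radiated: εσ·A_surf·T⁴ with A_surf = 4πr² = 11.90 m².
T⁴ = 781.5/(0.68·5.67×10⁻⁸·11.90) = 1.704×10⁹ K⁴.

T ≈ 203 K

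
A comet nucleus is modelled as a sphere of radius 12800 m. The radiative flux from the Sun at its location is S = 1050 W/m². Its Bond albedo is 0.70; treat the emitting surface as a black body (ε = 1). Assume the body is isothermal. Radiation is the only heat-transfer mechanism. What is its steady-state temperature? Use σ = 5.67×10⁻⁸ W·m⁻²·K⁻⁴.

T ≈ 193 K

At equilibrium, absorbed power = emitted power.
Absorbing cross-section = πr² = 5.147×10⁸ m²; emitting surface = 4πr² = 2.059×10⁹ m² (ratio 4).
(1−a)S·A_cross = εσ·A_surf·T⁴  ⇒  T⁴ = (1−a)S/(4σ).
T⁴ = 0.300·1050/(4·5.67×10⁻⁸) = 1.389×10⁹ K⁴.
T = (1.389×10⁹)^(1/4).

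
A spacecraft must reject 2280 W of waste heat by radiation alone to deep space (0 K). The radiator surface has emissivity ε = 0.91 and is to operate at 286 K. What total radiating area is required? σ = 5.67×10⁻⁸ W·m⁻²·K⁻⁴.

P = εσA T⁴ ⇒ A = P/(εσT⁴).
T⁴ = 6.691×10⁹ K⁴.
A = 2280/(0.91 × 5.67×10⁻⁸ × 6.691×10⁹).

A ≈ 6.60 m²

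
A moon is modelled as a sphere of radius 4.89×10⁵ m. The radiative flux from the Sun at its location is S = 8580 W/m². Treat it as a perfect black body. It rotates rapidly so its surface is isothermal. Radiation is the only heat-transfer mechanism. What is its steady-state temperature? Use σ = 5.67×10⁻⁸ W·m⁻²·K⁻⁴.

At equilibrium, absorbed power = emitted power.
Absorbing cross-section = πr² = 7.512×10¹¹ m²; emitting surface = 4πr² = 3.005×10¹² m² (ratio 4).
S·A_cross = εσ·A_surf·T⁴  ⇒  T⁴ = S/(4σ).
T⁴ = 1.00·8580/(4·5.67×10⁻⁸) = 3.783×10¹⁰ K⁴.
T = (3.783×10¹⁰)^(1/4).

T ≈ 441 K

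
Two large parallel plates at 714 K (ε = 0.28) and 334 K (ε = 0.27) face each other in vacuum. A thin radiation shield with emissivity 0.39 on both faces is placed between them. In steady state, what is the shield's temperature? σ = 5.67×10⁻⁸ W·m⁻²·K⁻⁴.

In steady state the net flux on the hot side equals that on the cold side.
σ(T₁⁴−T_s⁴)/D₁ = σ(T_s⁴−T₂⁴)/D₂, with D₁ = 1/ε₁+1/ε_s−1 = 5.136, D₂ = 1/ε_s+1/ε₂−1 = 5.268.
Solve for T_s⁴: T_s⁴ = (D₂·T₁⁴ + D₁·T₂⁴)/(D₁+D₂) = 1.377×10¹¹ K⁴.

T_s ≈ 609 K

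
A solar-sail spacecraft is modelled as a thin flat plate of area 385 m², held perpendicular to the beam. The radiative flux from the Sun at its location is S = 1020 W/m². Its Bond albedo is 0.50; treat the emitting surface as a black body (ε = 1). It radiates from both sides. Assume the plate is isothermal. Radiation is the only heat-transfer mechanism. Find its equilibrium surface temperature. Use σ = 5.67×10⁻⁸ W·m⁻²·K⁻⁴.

T ≈ 259 K

At equilibrium, absorbed power = emitted power.
Absorbing cross-section = A = 385.0 m²; emitting surface = 2A = 770.0 m² (ratio 2).
(1−a)S·A_cross = εσ·A_surf·T⁴  ⇒  T⁴ = (1−a)S/(2σ).
T⁴ = 0.500·1020/(2·5.67×10⁻⁸) = 4.497×10⁹ K⁴.
T = (4.497×10⁹)^(1/4).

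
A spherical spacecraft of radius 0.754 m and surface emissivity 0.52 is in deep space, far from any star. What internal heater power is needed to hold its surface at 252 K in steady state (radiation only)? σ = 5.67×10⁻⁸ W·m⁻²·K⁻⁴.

P ≈ 849 W

P = εσ·4πr²·T⁴.
4πr² = 7.144 m²; T⁴ = 4.033×10⁹ K⁴.
P = 0.52·5.67×10⁻⁸·7.144·4.033×10⁹.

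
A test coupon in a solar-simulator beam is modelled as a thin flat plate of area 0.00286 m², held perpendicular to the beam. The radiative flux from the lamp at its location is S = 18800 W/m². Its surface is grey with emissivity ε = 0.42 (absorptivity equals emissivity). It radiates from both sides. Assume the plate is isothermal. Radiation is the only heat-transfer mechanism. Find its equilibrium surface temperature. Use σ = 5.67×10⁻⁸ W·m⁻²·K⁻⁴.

T ≈ 638 K

At equilibrium, absorbed power = emitted power.
Absorbing cross-section = A = 0.002860 m²; emitting surface = 2A = 0.005720 m² (ratio 2).
εS·A_cross = εσ·A_surf·T⁴  ⇒  T⁴ = S/(2σ)   (ε cancels).
T⁴ = 18800/(2·5.67×10⁻⁸) = 1.658×10¹¹ K⁴.
T = (1.658×10¹¹)^(1/4).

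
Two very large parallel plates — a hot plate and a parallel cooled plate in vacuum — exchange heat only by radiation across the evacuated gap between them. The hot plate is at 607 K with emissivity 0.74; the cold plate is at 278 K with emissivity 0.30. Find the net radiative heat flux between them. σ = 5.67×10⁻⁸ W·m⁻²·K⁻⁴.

q ≈ 2000 W/m²

For two infinite grey parallel plates, q = σ(T₁⁴ − T₂⁴)/(1/ε₁ + 1/ε₂ − 1).
T₁⁴ − T₂⁴ = 1.358×10¹¹ − 5.973×10⁹ = 1.298×10¹¹ K⁴.
1/ε₁ + 1/ε₂ − 1 = 1.351 + 3.333 − 1 = 3.685.
q = 5.67×10⁻⁸ × 1.298×10¹¹ / 3.685.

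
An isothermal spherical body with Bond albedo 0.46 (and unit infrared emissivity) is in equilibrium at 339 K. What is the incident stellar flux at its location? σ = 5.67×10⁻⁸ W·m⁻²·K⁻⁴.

S ≈ 5550 W/m²

(1−a)S·πr² = σ·4πr²·T⁴ ⇒ S = 4σT⁴/(1−a).
S = 4·5.67×10⁻⁸·1.321×10¹⁰/0.540.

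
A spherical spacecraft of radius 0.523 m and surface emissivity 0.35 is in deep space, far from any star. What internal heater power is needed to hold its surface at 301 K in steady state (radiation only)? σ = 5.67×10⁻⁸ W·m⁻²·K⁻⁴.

P = εσ·4πr²·T⁴.
4πr² = 3.437 m²; T⁴ = 8.209×10⁹ K⁴.
P = 0.35·5.67×10⁻⁸·3.437·8.209×10⁹.

P ≈ 560 W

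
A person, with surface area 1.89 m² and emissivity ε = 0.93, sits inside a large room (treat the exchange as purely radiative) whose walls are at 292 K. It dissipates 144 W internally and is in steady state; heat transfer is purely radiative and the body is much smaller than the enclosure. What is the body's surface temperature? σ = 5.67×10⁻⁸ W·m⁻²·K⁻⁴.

T ≈ 306 K

For a small grey body in a large enclosure, net radiated power = εσA(T⁴ − T_w⁴).
Steady state: P = εσA(T⁴ − T_w⁴) with A = 1.89 m².
T⁴ = P/(εσA) + T_w⁴ = 144/(0.93·5.67×10⁻⁸·1.890) + (292)⁴
    = 1.445×10⁹ + 7.270×10⁹ = 8.715×10⁹ K⁴.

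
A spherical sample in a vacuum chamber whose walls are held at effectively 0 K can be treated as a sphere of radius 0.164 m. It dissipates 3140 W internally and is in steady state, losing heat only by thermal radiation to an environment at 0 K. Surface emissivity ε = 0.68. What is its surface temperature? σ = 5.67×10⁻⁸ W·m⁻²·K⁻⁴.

T ≈ 701 K

Steady state: internal power = radiated power, P = εσA T⁴.
Radiating area A = 4πr² = 0.3380 m².
T⁴ = P/(εσA) = 3140/(0.68·5.67×10⁻⁸·0.3380) = 2.410×10¹¹ K⁴.
T = (2.410×10¹¹)^(1/4).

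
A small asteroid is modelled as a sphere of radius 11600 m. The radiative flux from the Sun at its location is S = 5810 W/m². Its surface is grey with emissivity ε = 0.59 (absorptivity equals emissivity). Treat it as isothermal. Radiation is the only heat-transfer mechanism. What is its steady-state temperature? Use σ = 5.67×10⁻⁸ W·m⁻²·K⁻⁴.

At equilibrium, absorbed power = emitted power.
Absorbing cross-section = πr² = 4.227×10⁸ m²; emitting surface = 4πr² = 1.691×10⁹ m² (ratio 4).
εS·A_cross = εσ·A_surf·T⁴  ⇒  T⁴ = S/(4σ)   (ε cancels).
T⁴ = 5810/(4·5.67×10⁻⁸) = 2.562×10¹⁰ K⁴.
T = (2.562×10¹⁰)^(1/4).

T ≈ 400 K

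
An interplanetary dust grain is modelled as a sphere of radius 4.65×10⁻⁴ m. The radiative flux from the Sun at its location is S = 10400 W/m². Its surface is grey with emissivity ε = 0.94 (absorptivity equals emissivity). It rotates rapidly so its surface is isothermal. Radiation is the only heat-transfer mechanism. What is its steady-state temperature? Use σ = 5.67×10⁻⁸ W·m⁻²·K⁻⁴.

T ≈ 463 K

At equilibrium, absorbed power = emitted power.
Absorbing cross-section = πr² = 6.793×10⁻⁷ m²; emitting surface = 4πr² = 2.717×10⁻⁶ m² (ratio 4).
εS·A_cross = εσ·A_surf·T⁴  ⇒  T⁴ = S/(4σ)   (ε cancels).
T⁴ = 10400/(4·5.67×10⁻⁸) = 4.586×10¹⁰ K⁴.
T = (4.586×10¹⁰)^(1/4).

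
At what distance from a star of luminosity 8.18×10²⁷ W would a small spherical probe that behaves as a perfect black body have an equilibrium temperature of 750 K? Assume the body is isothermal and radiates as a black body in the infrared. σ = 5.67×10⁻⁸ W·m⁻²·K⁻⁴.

For an isothermal black-emitting sphere, (1−a)S·πr² = σ·4πr²·T⁴ ⇒ S = 4σT⁴/(1−a).
S = 4·5.67×10⁻⁸·(750)⁴/1.00 = 71760 W/m².
Flux falls as S = L/(4πd²), so d = √(L/(4πS)) = √(8.18×10²⁷/(4π·71760)).

d ≈ 9.52×10¹⁰ m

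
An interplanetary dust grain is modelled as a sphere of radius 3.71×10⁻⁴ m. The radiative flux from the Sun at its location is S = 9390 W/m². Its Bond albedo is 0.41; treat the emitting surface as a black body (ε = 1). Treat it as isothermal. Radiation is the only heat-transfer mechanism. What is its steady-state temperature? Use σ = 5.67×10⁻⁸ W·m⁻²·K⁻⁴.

T ≈ 395 K

At equilibrium, absorbed power = emitted power.
Absorbing cross-section = πr² = 4.324×10⁻⁷ m²; emitting surface = 4πr² = 1.730×10⁻⁶ m² (ratio 4).
(1−a)S·A_cross = εσ·A_surf·T⁴  ⇒  T⁴ = (1−a)S/(4σ).
T⁴ = 0.590·9390/(4·5.67×10⁻⁸) = 2.443×10¹⁰ K⁴.
T = (2.443×10¹⁰)^(1/4).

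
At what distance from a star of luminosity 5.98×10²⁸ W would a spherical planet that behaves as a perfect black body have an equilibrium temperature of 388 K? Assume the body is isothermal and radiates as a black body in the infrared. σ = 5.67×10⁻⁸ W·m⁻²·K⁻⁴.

d ≈ 9.62×10¹¹ m

For an isothermal black-emitting sphere, (1−a)S·πr² = σ·4πr²·T⁴ ⇒ S = 4σT⁴/(1−a).
S = 4·5.67×10⁻⁸·(388)⁴/1.00 = 5140 W/m².
Flux falls as S = L/(4πd²), so d = √(L/(4πS)) = √(5.98×10²⁸/(4π·5140)).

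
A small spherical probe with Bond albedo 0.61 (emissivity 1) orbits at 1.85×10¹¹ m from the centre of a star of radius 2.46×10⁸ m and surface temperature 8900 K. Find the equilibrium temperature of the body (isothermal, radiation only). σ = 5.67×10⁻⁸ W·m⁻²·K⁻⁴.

The star's surface emits σT_*⁴; at distance d the flux is S = σT_*⁴(R_*/d)².
S = 5.67×10⁻⁸·(8900)⁴·(2.46×10⁸/1.85×10¹¹)² = 629.0 W/m².
For an isothermal sphere T⁴ = (1−a)S/(4σ) = 1.082×10⁹ K⁴.

T ≈ 181 K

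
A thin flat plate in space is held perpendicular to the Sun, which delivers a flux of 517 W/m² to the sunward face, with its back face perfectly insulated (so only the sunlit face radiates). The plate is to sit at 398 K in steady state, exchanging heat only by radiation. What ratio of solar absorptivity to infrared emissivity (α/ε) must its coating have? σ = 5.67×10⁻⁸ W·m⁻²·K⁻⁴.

Balance: αS·A = εσ·1A·T⁴ ⇒ α/ε = σT⁴/S.
α/ε = 5.67×10⁻⁸·(398)⁴/517 = 5.67×10⁻⁸·2.509×10¹⁰/517.

α/ε ≈ 2.75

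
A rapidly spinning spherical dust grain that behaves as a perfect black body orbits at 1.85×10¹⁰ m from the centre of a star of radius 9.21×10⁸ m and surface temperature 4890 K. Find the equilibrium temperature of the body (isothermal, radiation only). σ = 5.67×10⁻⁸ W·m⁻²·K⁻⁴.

The star's surface emits σT_*⁴; at distance d the flux is S = σT_*⁴(R_*/d)².
S = 5.67×10⁻⁸·(4890)⁴·(9.21×10⁸/1.85×10¹⁰)² = 80350 W/m².
For an isothermal sphere T⁴ = (1−a)S/(4σ) = 3.543×10¹¹ K⁴.

T ≈ 772 K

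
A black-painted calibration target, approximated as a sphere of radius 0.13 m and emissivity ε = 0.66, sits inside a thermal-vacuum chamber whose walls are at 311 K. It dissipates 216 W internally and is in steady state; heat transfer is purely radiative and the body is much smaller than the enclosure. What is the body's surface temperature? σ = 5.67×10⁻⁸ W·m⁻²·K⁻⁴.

T ≈ 437 K

For a small grey body in a large enclosure, net radiated power = εσA(T⁴ − T_w⁴).
Steady state: P = εσA(T⁴ − T_w⁴) with A = 4πr² = 0.2124 m².
T⁴ = P/(εσA) + T_w⁴ = 216/(0.66·5.67×10⁻⁸·0.2124) + (311)⁴
    = 2.718×10¹⁰ + 9.355×10⁹ = 3.653×10¹⁰ K⁴.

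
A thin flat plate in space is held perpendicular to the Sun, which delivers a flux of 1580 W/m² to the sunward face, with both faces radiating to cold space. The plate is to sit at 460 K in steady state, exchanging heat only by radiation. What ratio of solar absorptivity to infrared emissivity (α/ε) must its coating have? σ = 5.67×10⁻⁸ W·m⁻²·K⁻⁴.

α/ε ≈ 3.21

Balance: αS·A = εσ·2A·T⁴ ⇒ α/ε = 2σT⁴/S.
α/ε = 2·5.67×10⁻⁸·(460)⁴/1580 = 2·5.67×10⁻⁸·4.477×10¹⁰/1580.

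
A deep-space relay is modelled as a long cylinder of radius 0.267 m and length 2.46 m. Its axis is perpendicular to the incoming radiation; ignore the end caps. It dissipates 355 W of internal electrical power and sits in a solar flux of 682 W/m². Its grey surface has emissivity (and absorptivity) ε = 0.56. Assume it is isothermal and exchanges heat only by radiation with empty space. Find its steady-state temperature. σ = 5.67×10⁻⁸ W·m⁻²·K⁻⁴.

T ≈ 284 K

At steady state, absorbed solar power + internal power = radiated power.
Absorbed: α·S·A_cross = 0.56·682·1.314 = 501.7 W (cross-section 2rL).
Total input = 501.7 + 355 = 856.7 W.
Radiated: εσ·A_surf·T⁴ with A_surf = 2πrL = 4.127 m².
T⁴ = 856.7/(0.56·5.67×10⁻⁸·4.127) = 6.538×10⁹ K⁴.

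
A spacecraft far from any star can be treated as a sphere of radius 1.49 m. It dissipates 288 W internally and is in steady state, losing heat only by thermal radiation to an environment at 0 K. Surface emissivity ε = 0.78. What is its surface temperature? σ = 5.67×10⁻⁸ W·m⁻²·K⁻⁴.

T ≈ 124 K

Steady state: internal power = radiated power, P = εσA T⁴.
Radiating area A = 4πr² = 27.90 m².
T⁴ = P/(εσA) = 288/(0.78·5.67×10⁻⁸·27.90) = 2.334×10⁸ K⁴.
T = (2.334×10⁸)^(1/4).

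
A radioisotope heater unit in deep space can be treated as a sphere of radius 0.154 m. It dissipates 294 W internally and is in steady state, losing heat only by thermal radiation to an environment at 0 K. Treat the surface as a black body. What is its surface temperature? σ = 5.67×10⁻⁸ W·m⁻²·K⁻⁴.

Steady state: internal power = radiated power, P = εσA T⁴.
Radiating area A = 4πr² = 0.2980 m².
T⁴ = P/(εσA) = 294/(1.0·5.67×10⁻⁸·0.2980) = 1.740×10¹⁰ K⁴.
T = (1.740×10¹⁰)^(1/4).

T ≈ 363 K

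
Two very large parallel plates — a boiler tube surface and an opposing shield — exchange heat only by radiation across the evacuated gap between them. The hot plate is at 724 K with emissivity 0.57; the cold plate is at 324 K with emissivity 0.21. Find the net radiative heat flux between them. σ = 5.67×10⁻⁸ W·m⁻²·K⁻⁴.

For two infinite grey parallel plates, q = σ(T₁⁴ − T₂⁴)/(1/ε₁ + 1/ε₂ − 1).
T₁⁴ − T₂⁴ = 2.748×10¹¹ − 1.102×10¹⁰ = 2.637×10¹¹ K⁴.
1/ε₁ + 1/ε₂ − 1 = 1.754 + 4.762 − 1 = 5.516.
q = 5.67×10⁻⁸ × 2.637×10¹¹ / 5.516.

q ≈ 2710 W/m²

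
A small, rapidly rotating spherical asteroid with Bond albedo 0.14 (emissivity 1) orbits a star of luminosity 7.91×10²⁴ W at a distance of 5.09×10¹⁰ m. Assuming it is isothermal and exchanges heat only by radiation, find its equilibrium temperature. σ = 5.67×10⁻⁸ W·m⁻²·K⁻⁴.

First find the stellar flux at distance d: S = L/(4πd²) = 7.91×10²⁴/(4π·(5.09×10¹⁰)²) = 243.0 W/m².
For an isothermal sphere, absorbed (1−a)S·πr² = emitted σ·4πr²·T⁴, so T⁴ = (1−a)S/(4σ).
T⁴ = 0.860·243.0/(4·5.67×10⁻⁸) = 9.213×10⁸ K⁴.

T ≈ 174 K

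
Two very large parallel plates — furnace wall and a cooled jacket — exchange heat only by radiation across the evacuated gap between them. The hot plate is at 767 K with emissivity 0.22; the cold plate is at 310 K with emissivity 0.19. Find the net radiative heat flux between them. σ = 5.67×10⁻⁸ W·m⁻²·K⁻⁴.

For two infinite grey parallel plates, q = σ(T₁⁴ − T₂⁴)/(1/ε₁ + 1/ε₂ − 1).
T₁⁴ − T₂⁴ = 3.461×10¹¹ − 9.235×10⁹ = 3.368×10¹¹ K⁴.
1/ε₁ + 1/ε₂ − 1 = 4.545 + 5.263 − 1 = 8.809.
q = 5.67×10⁻⁸ × 3.368×10¹¹ / 8.809.

q ≈ 2170 W/m²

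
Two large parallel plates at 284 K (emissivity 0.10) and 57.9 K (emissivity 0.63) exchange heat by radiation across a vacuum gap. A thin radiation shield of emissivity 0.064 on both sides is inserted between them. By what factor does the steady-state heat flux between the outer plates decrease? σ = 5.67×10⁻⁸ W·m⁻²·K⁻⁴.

factor ≈ 3.86

Without shield: q₀ = σΔ(T⁴)/(1/ε₁+1/ε₂−1) with denominator 10.59.
With shield the two gaps are in series; the resistances add: (1/ε₁+1/ε_s−1)+(1/ε_s+1/ε₂−1) = 24.62+16.21 = 40.84.
Heat-flux ratio q₀/q = 40.84/10.59.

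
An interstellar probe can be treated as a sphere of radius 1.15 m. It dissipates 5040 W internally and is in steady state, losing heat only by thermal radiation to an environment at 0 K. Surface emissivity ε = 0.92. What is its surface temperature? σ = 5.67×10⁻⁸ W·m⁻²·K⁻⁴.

Steady state: internal power = radiated power, P = εσA T⁴.
Radiating area A = 4πr² = 16.62 m².
T⁴ = P/(εσA) = 5040/(0.92·5.67×10⁻⁸·16.62) = 5.814×10⁹ K⁴.
T = (5.814×10⁹)^(1/4).

T ≈ 276 K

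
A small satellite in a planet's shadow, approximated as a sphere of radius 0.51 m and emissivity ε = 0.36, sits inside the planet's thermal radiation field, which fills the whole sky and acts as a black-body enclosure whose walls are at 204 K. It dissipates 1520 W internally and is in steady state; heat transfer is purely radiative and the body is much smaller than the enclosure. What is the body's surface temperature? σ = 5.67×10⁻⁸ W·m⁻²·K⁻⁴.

T ≈ 396 K

For a small grey body in a large enclosure, net radiated power = εσA(T⁴ − T_w⁴).
Steady state: P = εσA(T⁴ − T_w⁴) with A = 4πr² = 3.269 m².
T⁴ = P/(εσA) + T_w⁴ = 1520/(0.36·5.67×10⁻⁸·3.269) + (204)⁴
    = 2.278×10¹⁰ + 1.732×10⁹ = 2.451×10¹⁰ K⁴.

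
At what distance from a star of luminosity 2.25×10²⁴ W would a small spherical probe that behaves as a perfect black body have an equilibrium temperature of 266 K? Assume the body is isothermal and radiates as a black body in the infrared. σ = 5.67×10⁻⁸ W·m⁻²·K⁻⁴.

d ≈ 1.26×10¹⁰ m

For an isothermal black-emitting sphere, (1−a)S·πr² = σ·4πr²·T⁴ ⇒ S = 4σT⁴/(1−a).
S = 4·5.67×10⁻⁸·(266)⁴/1.00 = 1135 W/m².
Flux falls as S = L/(4πd²), so d = √(L/(4πS)) = √(2.25×10²⁴/(4π·1135)).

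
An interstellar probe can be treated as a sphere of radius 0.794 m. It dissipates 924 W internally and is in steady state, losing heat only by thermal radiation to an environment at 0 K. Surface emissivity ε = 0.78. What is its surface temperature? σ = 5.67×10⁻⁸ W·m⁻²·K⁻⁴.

Steady state: internal power = radiated power, P = εσA T⁴.
Radiating area A = 4πr² = 7.922 m².
T⁴ = P/(εσA) = 924/(0.78·5.67×10⁻⁸·7.922) = 2.637×10⁹ K⁴.
T = (2.637×10⁹)^(1/4).

T ≈ 227 K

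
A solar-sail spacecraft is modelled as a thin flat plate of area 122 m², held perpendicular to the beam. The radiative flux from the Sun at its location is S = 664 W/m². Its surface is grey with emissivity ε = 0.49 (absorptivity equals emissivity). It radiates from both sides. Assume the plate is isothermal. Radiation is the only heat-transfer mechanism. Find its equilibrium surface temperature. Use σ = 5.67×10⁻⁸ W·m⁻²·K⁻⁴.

T ≈ 277 K

At equilibrium, absorbed power = emitted power.
Absorbing cross-section = A = 122.0 m²; emitting surface = 2A = 244.0 m² (ratio 2).
εS·A_cross = εσ·A_surf·T⁴  ⇒  T⁴ = S/(2σ)   (ε cancels).
T⁴ = 664/(2·5.67×10⁻⁸) = 5.855×10⁹ K⁴.
T = (5.855×10⁹)^(1/4).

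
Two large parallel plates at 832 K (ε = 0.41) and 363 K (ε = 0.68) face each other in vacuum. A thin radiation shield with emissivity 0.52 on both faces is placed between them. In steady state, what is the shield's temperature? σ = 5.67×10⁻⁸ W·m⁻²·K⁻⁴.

In steady state the net flux on the hot side equals that on the cold side.
σ(T₁⁴−T_s⁴)/D₁ = σ(T_s⁴−T₂⁴)/D₂, with D₁ = 1/ε₁+1/ε_s−1 = 3.362, D₂ = 1/ε_s+1/ε₂−1 = 2.394.
Solve for T_s⁴: T_s⁴ = (D₂·T₁⁴ + D₁·T₂⁴)/(D₁+D₂) = 2.094×10¹¹ K⁴.

T_s ≈ 676 K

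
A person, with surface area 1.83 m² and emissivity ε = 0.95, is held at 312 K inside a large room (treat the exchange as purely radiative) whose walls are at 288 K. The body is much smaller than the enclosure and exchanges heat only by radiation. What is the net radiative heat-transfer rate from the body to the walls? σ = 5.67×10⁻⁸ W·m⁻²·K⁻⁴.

P_net ≈ 256 W

For a small grey body in a large enclosure: P_net = εσA(T_body⁴ − T_wall⁴).
A = 1.83 m²; T_body⁴ − T_wall⁴ = 9.476×10⁹ − 6.880×10⁹ = 2.596×10⁹ K⁴.
|P_net| = 0.95·5.67×10⁻⁸·1.830·2.596×10⁹.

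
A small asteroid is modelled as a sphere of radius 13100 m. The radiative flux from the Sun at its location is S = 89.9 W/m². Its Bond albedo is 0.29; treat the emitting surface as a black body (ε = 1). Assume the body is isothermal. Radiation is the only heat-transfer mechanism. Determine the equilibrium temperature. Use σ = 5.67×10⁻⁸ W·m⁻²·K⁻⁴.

At equilibrium, absorbed power = emitted power.
Absorbing cross-section = πr² = 5.391×10⁸ m²; emitting surface = 4πr² = 2.157×10⁹ m² (ratio 4).
(1−a)S·A_cross = εσ·A_surf·T⁴  ⇒  T⁴ = (1−a)S/(4σ).
T⁴ = 0.710·89.9/(4·5.67×10⁻⁸) = 2.814×10⁸ K⁴.
T = (2.814×10⁸)^(1/4).

T ≈ 130 K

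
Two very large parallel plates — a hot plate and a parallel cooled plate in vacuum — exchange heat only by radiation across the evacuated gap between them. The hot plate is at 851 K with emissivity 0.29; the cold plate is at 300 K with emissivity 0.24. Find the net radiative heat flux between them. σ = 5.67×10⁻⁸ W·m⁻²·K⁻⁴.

q ≈ 4430 W/m²

For two infinite grey parallel plates, q = σ(T₁⁴ − T₂⁴)/(1/ε₁ + 1/ε₂ − 1).
T₁⁴ − T₂⁴ = 5.245×10¹¹ − 8.100×10⁹ = 5.164×10¹¹ K⁴.
1/ε₁ + 1/ε₂ − 1 = 3.448 + 4.167 − 1 = 6.615.
q = 5.67×10⁻⁸ × 5.164×10¹¹ / 6.615.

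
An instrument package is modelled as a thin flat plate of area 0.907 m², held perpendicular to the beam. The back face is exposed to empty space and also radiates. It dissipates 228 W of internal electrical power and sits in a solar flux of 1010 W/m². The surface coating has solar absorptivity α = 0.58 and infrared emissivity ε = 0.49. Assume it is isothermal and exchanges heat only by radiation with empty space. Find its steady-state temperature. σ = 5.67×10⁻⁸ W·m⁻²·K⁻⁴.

At steady state, absorbed solar power + internal power = radiated power.
Absorbed: α·S·A_cross = 0.58·1010·0.9070 = 531.3 W (cross-section A).
Total input = 531.3 + 228 = 759.3 W.
Radiated: εσ·A_surf·T⁴ with A_surf = 2A = 1.814 m².
T⁴ = 759.3/(0.49·5.67×10⁻⁸·1.814) = 1.507×10¹⁰ K⁴.

T ≈ 350 K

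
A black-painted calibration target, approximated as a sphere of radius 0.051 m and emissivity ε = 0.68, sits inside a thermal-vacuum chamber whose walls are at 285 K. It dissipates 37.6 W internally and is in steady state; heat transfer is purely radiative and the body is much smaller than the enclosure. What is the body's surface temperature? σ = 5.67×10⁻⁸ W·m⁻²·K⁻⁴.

For a small grey body in a large enclosure, net radiated power = εσA(T⁴ − T_w⁴).
Steady state: P = εσA(T⁴ − T_w⁴) with A = 4πr² = 0.03269 m².
T⁴ = P/(εσA) + T_w⁴ = 37.6/(0.68·5.67×10⁻⁸·0.03269) + (285)⁴
    = 2.984×10¹⁰ + 6.598×10⁹ = 3.643×10¹⁰ K⁴.

T ≈ 437 K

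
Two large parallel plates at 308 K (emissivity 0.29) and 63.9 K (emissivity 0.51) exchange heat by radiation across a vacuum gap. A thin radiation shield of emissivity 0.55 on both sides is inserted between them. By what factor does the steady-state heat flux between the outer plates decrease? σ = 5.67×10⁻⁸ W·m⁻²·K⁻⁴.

factor ≈ 1.60

Without shield: q₀ = σΔ(T⁴)/(1/ε₁+1/ε₂−1) with denominator 4.409.
With shield the two gaps are in series; the resistances add: (1/ε₁+1/ε_s−1)+(1/ε_s+1/ε₂−1) = 4.266+2.779 = 7.045.
Heat-flux ratio q₀/q = 7.045/4.409.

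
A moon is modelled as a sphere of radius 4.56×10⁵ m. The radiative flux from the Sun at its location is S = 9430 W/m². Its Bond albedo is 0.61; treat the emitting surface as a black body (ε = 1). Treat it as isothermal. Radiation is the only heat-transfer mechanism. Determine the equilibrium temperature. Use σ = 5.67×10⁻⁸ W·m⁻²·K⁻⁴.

T ≈ 357 K

At equilibrium, absorbed power = emitted power.
Absorbing cross-section = πr² = 6.533×10¹¹ m²; emitting surface = 4πr² = 2.613×10¹² m² (ratio 4).
(1−a)S·A_cross = εσ·A_surf·T⁴  ⇒  T⁴ = (1−a)S/(4σ).
T⁴ = 0.390·9430/(4·5.67×10⁻⁸) = 1.622×10¹⁰ K⁴.
T = (1.622×10¹⁰)^(1/4).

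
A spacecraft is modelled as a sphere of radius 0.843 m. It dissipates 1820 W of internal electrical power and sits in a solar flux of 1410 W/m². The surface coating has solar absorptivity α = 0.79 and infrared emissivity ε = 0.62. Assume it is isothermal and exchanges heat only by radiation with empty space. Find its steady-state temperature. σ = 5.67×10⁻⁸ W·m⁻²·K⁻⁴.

At steady state, absorbed solar power + internal power = radiated power.
Absorbed: α·S·A_cross = 0.79·1410·2.233 = 2487 W (cross-section πr²).
Total input = 2487 + 1820 = 4307 W.
Radiated: εσ·A_surf·T⁴ with A_surf = 4πr² = 8.930 m².
T⁴ = 4307/(0.62·5.67×10⁻⁸·8.930) = 1.372×10¹⁰ K⁴.

T ≈ 342 K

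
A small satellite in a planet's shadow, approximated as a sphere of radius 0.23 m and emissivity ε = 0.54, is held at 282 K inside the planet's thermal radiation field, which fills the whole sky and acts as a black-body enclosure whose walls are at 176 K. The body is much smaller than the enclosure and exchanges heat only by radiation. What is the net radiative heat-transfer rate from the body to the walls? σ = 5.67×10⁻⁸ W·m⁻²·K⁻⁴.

For a small grey body in a large enclosure: P_net = εσA(T_body⁴ − T_wall⁴).
A = 4πr² = 0.6648 m²; T_body⁴ − T_wall⁴ = 6.324×10⁹ − 9.595×10⁸ = 5.365×10⁹ K⁴.
|P_net| = 0.54·5.67×10⁻⁸·0.6648·5.365×10⁹.

P_net ≈ 109 W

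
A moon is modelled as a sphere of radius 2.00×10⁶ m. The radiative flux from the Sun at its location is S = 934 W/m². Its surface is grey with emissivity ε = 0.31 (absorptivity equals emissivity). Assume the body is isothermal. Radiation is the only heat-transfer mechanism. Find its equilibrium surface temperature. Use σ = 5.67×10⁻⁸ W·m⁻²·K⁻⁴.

At equilibrium, absorbed power = emitted power.
Absorbing cross-section = πr² = 1.257×10¹³ m²; emitting surface = 4πr² = 5.027×10¹³ m² (ratio 4).
εS·A_cross = εσ·A_surf·T⁴  ⇒  T⁴ = S/(4σ)   (ε cancels).
T⁴ = 934/(4·5.67×10⁻⁸) = 4.118×10⁹ K⁴.
T = (4.118×10⁹)^(1/4).

T ≈ 253 K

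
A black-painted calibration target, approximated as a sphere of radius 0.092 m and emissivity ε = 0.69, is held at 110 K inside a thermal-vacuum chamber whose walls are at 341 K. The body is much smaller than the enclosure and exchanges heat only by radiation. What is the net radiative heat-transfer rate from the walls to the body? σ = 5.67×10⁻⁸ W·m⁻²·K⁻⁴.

P_net ≈ 55.7 W

For a small grey body in a large enclosure: P_net = εσA(T_body⁴ − T_wall⁴).
A = 4πr² = 0.1064 m²; T_body⁴ − T_wall⁴ = 1.464×10⁸ − 1.352×10¹⁰ = -1.337×10¹⁰ K⁴.
|P_net| = 0.69·5.67×10⁻⁸·0.1064·1.337×10¹⁰.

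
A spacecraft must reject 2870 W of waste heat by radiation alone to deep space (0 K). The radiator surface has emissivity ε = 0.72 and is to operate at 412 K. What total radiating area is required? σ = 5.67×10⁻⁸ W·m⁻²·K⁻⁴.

P = εσA T⁴ ⇒ A = P/(εσT⁴).
T⁴ = 2.881×10¹⁰ K⁴.
A = 2870/(0.72 × 5.67×10⁻⁸ × 2.881×10¹⁰).

A ≈ 2.44 m²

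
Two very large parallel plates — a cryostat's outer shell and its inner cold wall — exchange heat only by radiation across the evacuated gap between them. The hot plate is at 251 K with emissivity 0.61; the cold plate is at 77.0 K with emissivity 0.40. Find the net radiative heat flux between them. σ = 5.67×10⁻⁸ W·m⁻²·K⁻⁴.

q ≈ 71.1 W/m²

For two infinite grey parallel plates, q = σ(T₁⁴ − T₂⁴)/(1/ε₁ + 1/ε₂ − 1).
T₁⁴ − T₂⁴ = 3.969×10⁹ − 3.515×10⁷ = 3.934×10⁹ K⁴.
1/ε₁ + 1/ε₂ − 1 = 1.639 + 2.500 − 1 = 3.139.
q = 5.67×10⁻⁸ × 3.934×10⁹ / 3.139.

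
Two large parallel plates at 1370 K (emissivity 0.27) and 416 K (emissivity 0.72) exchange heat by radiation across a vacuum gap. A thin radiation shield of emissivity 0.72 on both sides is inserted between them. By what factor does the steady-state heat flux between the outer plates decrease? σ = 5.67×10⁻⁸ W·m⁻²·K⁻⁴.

factor ≈ 1.43

Without shield: q₀ = σΔ(T⁴)/(1/ε₁+1/ε₂−1) with denominator 4.093.
With shield the two gaps are in series; the resistances add: (1/ε₁+1/ε_s−1)+(1/ε_s+1/ε₂−1) = 4.093+1.778 = 5.870.
Heat-flux ratio q₀/q = 5.870/4.093.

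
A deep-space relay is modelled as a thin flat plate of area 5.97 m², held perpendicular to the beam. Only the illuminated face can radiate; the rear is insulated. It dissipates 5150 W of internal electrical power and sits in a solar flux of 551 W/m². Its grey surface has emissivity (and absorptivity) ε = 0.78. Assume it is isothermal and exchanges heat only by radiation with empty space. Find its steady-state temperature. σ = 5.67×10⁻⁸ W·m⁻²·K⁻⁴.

T ≈ 413 K

At steady state, absorbed solar power + internal power = radiated power.
Absorbed: α·S·A_cross = 0.78·551·5.970 = 2566 W (cross-section A).
Total input = 2566 + 5150 = 7716 W.
Radiated: εσ·A_surf·T⁴ with A_surf = A = 5.970 m².
T⁴ = 7716/(0.78·5.67×10⁻⁸·5.970) = 2.922×10¹⁰ K⁴.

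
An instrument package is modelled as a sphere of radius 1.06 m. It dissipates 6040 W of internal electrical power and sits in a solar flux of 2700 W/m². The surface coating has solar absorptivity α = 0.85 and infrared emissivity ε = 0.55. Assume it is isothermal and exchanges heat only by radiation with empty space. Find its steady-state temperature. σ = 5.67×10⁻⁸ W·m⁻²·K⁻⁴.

T ≈ 423 K

At steady state, absorbed solar power + internal power = radiated power.
Absorbed: α·S·A_cross = 0.85·2700·3.530 = 8101 W (cross-section πr²).
Total input = 8101 + 6040 = 14140 W.
Radiated: εσ·A_surf·T⁴ with A_surf = 4πr² = 14.12 m².
T⁴ = 14140/(0.55·5.67×10⁻⁸·14.12) = 3.212×10¹⁰ K⁴.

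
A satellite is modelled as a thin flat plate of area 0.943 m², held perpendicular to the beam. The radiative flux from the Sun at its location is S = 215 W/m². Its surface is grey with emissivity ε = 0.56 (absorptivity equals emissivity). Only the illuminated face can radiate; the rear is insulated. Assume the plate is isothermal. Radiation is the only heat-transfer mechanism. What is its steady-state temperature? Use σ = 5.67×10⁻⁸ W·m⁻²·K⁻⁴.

T ≈ 248 K

At equilibrium, absorbed power = emitted power.
Absorbing cross-section = A = 0.9430 m²; emitting surface = A = 0.9430 m² (ratio 1).
εS·A_cross = εσ·A_surf·T⁴  ⇒  T⁴ = S/(1σ)   (ε cancels).
T⁴ = 215/(1·5.67×10⁻⁸) = 3.792×10⁹ K⁴.
T = (3.792×10⁹)^(1/4).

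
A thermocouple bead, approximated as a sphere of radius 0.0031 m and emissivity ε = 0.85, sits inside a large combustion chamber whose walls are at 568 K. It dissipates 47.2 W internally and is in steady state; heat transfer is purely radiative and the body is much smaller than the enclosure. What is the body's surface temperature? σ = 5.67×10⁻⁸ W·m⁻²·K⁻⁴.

T ≈ 1690 K

For a small grey body in a large enclosure, net radiated power = εσA(T⁴ − T_w⁴).
Steady state: P = εσA(T⁴ − T_w⁴) with A = 4πr² = 1.208×10⁻⁴ m².
T⁴ = P/(εσA) + T_w⁴ = 47.2/(0.85·5.67×10⁻⁸·1.208×10⁻⁴) + (568)⁴
    = 8.110×10¹² + 1.041×10¹¹ = 8.214×10¹² K⁴.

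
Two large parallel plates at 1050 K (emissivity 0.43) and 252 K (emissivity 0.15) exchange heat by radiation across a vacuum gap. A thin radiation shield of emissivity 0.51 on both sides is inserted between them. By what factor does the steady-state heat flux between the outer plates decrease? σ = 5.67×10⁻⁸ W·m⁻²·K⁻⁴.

factor ≈ 1.37

Without shield: q₀ = σΔ(T⁴)/(1/ε₁+1/ε₂−1) with denominator 7.992.
With shield the two gaps are in series; the resistances add: (1/ε₁+1/ε_s−1)+(1/ε_s+1/ε₂−1) = 3.286+7.627 = 10.91.
Heat-flux ratio q₀/q = 10.91/7.992.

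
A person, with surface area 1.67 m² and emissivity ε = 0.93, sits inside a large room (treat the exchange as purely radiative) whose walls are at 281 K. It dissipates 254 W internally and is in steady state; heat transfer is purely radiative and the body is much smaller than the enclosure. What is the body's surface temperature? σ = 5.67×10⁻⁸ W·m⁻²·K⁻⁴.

For a small grey body in a large enclosure, net radiated power = εσA(T⁴ − T_w⁴).
Steady state: P = εσA(T⁴ − T_w⁴) with A = 1.67 m².
T⁴ = P/(εσA) + T_w⁴ = 254/(0.93·5.67×10⁻⁸·1.670) + (281)⁴
    = 2.884×10⁹ + 6.235×10⁹ = 9.119×10⁹ K⁴.

T ≈ 309 K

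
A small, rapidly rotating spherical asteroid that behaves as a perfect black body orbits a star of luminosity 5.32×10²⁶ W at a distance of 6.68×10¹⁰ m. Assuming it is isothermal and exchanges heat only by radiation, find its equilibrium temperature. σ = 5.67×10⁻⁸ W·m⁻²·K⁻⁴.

T ≈ 452 K

First find the stellar flux at distance d: S = L/(4πd²) = 5.32×10²⁶/(4π·(6.68×10¹⁰)²) = 9487 W/m².
For an isothermal sphere, absorbed (1−a)S·πr² = emitted σ·4πr²·T⁴, so T⁴ = (1−a)S/(4σ).
T⁴ = 1.00·9487/(4·5.67×10⁻⁸) = 4.183×10¹⁰ K⁴.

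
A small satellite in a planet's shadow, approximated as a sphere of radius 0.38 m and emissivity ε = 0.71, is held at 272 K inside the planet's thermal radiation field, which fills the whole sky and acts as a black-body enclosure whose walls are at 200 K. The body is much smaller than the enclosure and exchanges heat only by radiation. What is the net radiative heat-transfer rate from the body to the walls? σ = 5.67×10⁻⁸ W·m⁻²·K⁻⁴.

For a small grey body in a large enclosure: P_net = εσA(T_body⁴ − T_wall⁴).
A = 4πr² = 1.815 m²; T_body⁴ − T_wall⁴ = 5.474×10⁹ − 1.600×10⁹ = 3.874×10⁹ K⁴.
|P_net| = 0.71·5.67×10⁻⁸·1.815·3.874×10⁹.

P_net ≈ 283 W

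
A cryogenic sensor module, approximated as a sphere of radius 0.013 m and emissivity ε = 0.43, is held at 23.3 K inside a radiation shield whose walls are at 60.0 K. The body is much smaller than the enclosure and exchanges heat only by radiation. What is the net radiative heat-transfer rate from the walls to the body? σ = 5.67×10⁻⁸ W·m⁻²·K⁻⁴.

P_net ≈ 6.56×10⁻⁴ W

For a small grey body in a large enclosure: P_net = εσA(T_body⁴ − T_wall⁴).
A = 4πr² = 0.002124 m²; T_body⁴ − T_wall⁴ = 2.947×10⁵ − 1.296×10⁷ = -1.267×10⁷ K⁴.
|P_net| = 0.43·5.67×10⁻⁸·0.002124·1.267×10⁷.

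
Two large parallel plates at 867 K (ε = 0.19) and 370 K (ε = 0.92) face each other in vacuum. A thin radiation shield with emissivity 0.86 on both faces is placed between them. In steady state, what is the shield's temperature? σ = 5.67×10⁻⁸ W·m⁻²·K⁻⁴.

In steady state the net flux on the hot side equals that on the cold side.
σ(T₁⁴−T_s⁴)/D₁ = σ(T_s⁴−T₂⁴)/D₂, with D₁ = 1/ε₁+1/ε_s−1 = 5.426, D₂ = 1/ε_s+1/ε₂−1 = 1.250.
Solve for T_s⁴: T_s⁴ = (D₂·T₁⁴ + D₁·T₂⁴)/(D₁+D₂) = 1.210×10¹¹ K⁴.

T_s ≈ 590 K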